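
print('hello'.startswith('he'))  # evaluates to True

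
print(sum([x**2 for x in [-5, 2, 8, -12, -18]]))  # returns 561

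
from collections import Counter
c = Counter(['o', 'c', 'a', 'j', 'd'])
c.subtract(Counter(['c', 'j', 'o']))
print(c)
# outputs Counter({'a': 1, 'd': 1, 'o': 0, 'c': 0, 'j': 0})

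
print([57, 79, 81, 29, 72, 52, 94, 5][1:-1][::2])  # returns [79, 29, 52]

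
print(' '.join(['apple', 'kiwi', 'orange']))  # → apple kiwi orange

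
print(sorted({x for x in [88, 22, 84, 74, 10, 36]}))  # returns [10, 22, 36, 74, 84, 88]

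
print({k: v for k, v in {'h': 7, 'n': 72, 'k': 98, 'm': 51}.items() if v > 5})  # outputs {'h': 7, 'n': 72, 'k': 98, 'm': 51}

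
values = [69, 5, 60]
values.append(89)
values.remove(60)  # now [69, 5, 89]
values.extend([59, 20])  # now [69, 5, 89, 59, 20]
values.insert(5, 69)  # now [69, 5, 89, 59, 20, 69]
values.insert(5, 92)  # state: [69, 5, 89, 59, 20, 92, 69]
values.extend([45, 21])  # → [69, 5, 89, 59, 20, 92, 69, 45, 21]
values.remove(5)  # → [69, 89, 59, 20, 92, 69, 45, 21]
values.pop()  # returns 21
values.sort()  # [20, 45, 59, 69, 69, 89, 92]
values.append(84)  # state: [20, 45, 59, 69, 69, 89, 92, 84]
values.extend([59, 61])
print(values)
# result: [20, 45, 59, 69, 69, 89, 92, 84, 59, 61]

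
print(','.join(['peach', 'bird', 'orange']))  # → peach,bird,orange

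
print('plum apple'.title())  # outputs Plum Apple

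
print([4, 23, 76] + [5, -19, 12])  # [4, 23, 76, 5, -19, 12]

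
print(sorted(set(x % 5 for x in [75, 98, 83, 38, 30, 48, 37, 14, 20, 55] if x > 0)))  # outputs [0, 2, 3, 4]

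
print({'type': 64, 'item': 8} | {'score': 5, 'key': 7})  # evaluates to {'type': 64, 'item': 8, 'score': 5, 'key': 7}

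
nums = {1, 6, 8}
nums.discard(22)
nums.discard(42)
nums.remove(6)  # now {1, 8}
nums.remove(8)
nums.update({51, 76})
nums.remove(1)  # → {51, 76}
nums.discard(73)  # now {51, 76}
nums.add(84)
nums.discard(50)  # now {51, 76, 84}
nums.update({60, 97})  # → {51, 60, 76, 84, 97}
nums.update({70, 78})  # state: {51, 60, 70, 76, 78, 84, 97}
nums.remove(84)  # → {51, 60, 70, 76, 78, 97}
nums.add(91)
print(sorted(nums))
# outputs [51, 60, 70, 76, 78, 91, 97]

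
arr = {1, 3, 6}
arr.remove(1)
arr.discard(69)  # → {3, 6}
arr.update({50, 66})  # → {3, 6, 50, 66}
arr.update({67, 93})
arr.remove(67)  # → {3, 6, 50, 66, 93}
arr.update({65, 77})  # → {3, 6, 50, 65, 66, 77, 93}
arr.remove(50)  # {3, 6, 65, 66, 77, 93}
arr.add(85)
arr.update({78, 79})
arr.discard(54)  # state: {3, 6, 65, 66, 77, 78, 79, 85, 93}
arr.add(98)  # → {3, 6, 65, 66, 77, 78, 79, 85, 93, 98}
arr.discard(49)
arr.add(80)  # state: {3, 6, 65, 66, 77, 78, 79, 80, 85, 93, 98}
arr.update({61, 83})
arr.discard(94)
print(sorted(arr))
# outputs [3, 6, 61, 65, 66, 77, 78, 79, 80, 83, 85, 93, 98]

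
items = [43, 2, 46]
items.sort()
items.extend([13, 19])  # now [2, 43, 46, 13, 19]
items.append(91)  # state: [2, 43, 46, 13, 19, 91]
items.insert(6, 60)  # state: [2, 43, 46, 13, 19, 91, 60]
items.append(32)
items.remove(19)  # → [2, 43, 46, 13, 91, 60, 32]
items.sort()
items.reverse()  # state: [91, 60, 46, 43, 32, 13, 2]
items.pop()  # 2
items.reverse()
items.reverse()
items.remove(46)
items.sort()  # [13, 32, 43, 60, 91]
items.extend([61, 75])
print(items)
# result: [13, 32, 43, 60, 91, 61, 75]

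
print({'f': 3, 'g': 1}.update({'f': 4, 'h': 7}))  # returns None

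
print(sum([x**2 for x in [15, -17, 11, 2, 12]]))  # 783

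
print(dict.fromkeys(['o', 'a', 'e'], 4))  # {'o': 4, 'a': 4, 'e': 4}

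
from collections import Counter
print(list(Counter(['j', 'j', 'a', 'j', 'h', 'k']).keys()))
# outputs ['j', 'a', 'h', 'k']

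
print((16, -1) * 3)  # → (16, -1, 16, -1, 16, -1)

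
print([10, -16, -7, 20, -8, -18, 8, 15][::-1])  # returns [15, 8, -18, -8, 20, -7, -16, 10]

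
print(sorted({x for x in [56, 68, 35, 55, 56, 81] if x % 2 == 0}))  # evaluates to [56, 68]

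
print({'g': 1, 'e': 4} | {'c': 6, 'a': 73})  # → {'g': 1, 'e': 4, 'c': 6, 'a': 73}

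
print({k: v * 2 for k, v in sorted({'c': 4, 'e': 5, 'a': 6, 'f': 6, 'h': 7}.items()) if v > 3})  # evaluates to {'a': 12, 'c': 8, 'e': 10, 'f': 12, 'h': 14}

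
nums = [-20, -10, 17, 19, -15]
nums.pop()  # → -15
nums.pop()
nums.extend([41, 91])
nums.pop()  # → 91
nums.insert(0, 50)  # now [50, -20, -10, 17, 41]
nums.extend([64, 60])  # [50, -20, -10, 17, 41, 64, 60]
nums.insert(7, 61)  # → [50, -20, -10, 17, 41, 64, 60, 61]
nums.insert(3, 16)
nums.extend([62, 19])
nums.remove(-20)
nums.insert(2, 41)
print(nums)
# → [50, -10, 41, 16, 17, 41, 64, 60, 61, 62, 19]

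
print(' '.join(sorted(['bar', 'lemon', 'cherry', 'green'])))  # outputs bar cherry green lemon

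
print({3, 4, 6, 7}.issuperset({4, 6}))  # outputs True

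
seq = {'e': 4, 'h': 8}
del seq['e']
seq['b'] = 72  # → {'h': 8, 'b': 72}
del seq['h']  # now {'b': 72}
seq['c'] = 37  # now {'b': 72, 'c': 37}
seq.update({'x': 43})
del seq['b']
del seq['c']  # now {'x': 43}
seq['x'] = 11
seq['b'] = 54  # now {'x': 11, 'b': 54}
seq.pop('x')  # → 11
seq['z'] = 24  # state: {'b': 54, 'z': 24}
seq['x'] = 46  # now {'b': 54, 'z': 24, 'x': 46}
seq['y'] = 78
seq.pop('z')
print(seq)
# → {'b': 54, 'x': 46, 'y': 78}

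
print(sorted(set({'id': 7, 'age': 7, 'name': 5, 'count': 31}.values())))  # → [5, 7, 31]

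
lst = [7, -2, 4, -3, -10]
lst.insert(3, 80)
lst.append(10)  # [7, -2, 4, 80, -3, -10, 10]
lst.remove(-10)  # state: [7, -2, 4, 80, -3, 10]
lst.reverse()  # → [10, -3, 80, 4, -2, 7]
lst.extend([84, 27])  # [10, -3, 80, 4, -2, 7, 84, 27]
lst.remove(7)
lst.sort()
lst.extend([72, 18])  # [-3, -2, 4, 10, 27, 80, 84, 72, 18]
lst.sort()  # [-3, -2, 4, 10, 18, 27, 72, 80, 84]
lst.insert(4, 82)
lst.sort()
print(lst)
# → [-3, -2, 4, 10, 18, 27, 72, 80, 82, 84]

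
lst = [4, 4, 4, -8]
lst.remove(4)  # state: [4, 4, -8]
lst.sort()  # [-8, 4, 4]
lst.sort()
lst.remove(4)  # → [-8, 4]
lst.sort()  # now [-8, 4]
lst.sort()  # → [-8, 4]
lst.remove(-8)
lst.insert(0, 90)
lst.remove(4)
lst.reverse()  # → [90]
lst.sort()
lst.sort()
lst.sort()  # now [90]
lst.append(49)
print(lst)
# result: [90, 49]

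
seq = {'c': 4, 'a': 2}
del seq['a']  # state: {'c': 4}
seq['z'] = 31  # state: {'c': 4, 'z': 31}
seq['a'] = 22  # {'c': 4, 'z': 31, 'a': 22}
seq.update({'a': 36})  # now {'c': 4, 'z': 31, 'a': 36}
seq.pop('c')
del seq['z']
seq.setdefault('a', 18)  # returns 36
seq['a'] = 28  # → {'a': 28}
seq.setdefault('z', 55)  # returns 55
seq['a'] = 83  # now {'a': 83, 'z': 55}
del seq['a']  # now {'z': 55}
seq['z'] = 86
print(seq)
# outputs {'z': 86}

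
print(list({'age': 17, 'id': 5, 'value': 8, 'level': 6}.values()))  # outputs [17, 5, 8, 6]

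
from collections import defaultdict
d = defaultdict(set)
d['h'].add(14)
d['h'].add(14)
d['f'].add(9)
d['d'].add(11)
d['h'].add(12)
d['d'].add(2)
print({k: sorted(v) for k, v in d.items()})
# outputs {'h': [12, 14], 'f': [9], 'd': [2, 11]}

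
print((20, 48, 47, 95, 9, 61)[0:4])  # (20, 48, 47, 95)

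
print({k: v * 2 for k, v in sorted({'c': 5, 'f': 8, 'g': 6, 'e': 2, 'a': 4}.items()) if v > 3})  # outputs {'a': 8, 'c': 10, 'f': 16, 'g': 12}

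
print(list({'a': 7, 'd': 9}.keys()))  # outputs ['a', 'd']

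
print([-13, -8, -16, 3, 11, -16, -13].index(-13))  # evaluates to 0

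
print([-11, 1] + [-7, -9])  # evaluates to [-11, 1, -7, -9]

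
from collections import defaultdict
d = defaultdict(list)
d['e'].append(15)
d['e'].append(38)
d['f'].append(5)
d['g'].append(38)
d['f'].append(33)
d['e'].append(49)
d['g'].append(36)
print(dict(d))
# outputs {'e': [15, 38, 49], 'f': [5, 33], 'g': [38, 36]}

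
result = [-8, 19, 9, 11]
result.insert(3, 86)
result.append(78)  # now [-8, 19, 9, 86, 11, 78]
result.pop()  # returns 78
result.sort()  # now [-8, 9, 11, 19, 86]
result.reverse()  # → [86, 19, 11, 9, -8]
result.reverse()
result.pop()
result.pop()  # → 19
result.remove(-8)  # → [9, 11]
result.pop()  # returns 11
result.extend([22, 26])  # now [9, 22, 26]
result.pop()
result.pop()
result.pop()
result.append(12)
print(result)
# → [12]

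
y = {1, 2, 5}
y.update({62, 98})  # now {1, 2, 5, 62, 98}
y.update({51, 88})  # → {1, 2, 5, 51, 62, 88, 98}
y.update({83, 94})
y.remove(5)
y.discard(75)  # {1, 2, 51, 62, 83, 88, 94, 98}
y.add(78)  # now {1, 2, 51, 62, 78, 83, 88, 94, 98}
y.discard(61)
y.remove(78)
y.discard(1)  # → {2, 51, 62, 83, 88, 94, 98}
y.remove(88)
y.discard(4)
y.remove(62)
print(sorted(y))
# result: [2, 51, 83, 94, 98]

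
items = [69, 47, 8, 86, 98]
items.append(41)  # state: [69, 47, 8, 86, 98, 41]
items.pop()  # 41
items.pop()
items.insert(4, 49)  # [69, 47, 8, 86, 49]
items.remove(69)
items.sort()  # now [8, 47, 49, 86]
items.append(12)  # [8, 47, 49, 86, 12]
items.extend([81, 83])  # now [8, 47, 49, 86, 12, 81, 83]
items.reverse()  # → [83, 81, 12, 86, 49, 47, 8]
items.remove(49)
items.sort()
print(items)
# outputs [8, 12, 47, 81, 83, 86]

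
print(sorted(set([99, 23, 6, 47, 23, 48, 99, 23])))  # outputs [6, 23, 47, 48, 99]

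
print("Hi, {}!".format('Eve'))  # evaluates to Hi, Eve!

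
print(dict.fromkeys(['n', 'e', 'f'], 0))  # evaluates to {'n': 0, 'e': 0, 'f': 0}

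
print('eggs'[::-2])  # sg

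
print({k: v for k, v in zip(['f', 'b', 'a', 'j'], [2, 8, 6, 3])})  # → {'f': 2, 'b': 8, 'a': 6, 'j': 3}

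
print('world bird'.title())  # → World Bird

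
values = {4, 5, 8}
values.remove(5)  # {4, 8}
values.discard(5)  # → {4, 8}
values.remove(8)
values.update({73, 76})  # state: {4, 73, 76}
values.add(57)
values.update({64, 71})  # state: {4, 57, 64, 71, 73, 76}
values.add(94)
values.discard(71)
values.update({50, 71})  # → {4, 50, 57, 64, 71, 73, 76, 94}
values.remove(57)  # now {4, 50, 64, 71, 73, 76, 94}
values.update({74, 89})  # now {4, 50, 64, 71, 73, 74, 76, 89, 94}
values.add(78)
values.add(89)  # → {4, 50, 64, 71, 73, 74, 76, 78, 89, 94}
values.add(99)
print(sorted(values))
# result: [4, 50, 64, 71, 73, 74, 76, 78, 89, 94, 99]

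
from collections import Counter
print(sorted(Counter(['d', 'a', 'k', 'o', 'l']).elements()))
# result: ['a', 'd', 'k', 'l', 'o']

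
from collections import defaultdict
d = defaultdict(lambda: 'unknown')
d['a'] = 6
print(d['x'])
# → unknown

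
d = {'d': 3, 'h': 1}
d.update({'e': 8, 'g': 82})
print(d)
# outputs {'d': 3, 'h': 1, 'e': 8, 'g': 82}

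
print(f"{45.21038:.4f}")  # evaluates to 45.2104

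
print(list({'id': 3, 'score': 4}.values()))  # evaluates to [3, 4]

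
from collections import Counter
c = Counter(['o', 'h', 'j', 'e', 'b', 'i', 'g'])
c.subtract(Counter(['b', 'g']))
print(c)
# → Counter({'o': 1, 'h': 1, 'j': 1, 'e': 1, 'i': 1, 'b': 0, 'g': 0})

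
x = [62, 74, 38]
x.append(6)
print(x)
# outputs [62, 74, 38, 6]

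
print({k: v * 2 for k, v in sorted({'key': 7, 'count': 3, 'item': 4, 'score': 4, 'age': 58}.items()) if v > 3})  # {'age': 116, 'item': 8, 'key': 14, 'score': 8}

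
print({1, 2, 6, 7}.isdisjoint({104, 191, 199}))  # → True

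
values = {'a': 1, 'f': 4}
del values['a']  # {'f': 4}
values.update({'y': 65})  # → {'f': 4, 'y': 65}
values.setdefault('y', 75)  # 65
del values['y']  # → {'f': 4}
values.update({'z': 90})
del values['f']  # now {'z': 90}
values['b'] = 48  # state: {'z': 90, 'b': 48}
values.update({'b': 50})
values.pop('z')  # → 90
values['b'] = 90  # {'b': 90}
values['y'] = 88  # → {'b': 90, 'y': 88}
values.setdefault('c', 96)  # 96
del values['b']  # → {'y': 88, 'c': 96}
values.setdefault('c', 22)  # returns 96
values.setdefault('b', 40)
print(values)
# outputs {'y': 88, 'c': 96, 'b': 40}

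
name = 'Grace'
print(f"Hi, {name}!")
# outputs Hi, Grace!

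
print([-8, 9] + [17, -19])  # [-8, 9, 17, -19]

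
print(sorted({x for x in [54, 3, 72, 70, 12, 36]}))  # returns [3, 12, 36, 54, 70, 72]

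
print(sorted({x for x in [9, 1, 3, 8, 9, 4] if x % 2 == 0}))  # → [4, 8]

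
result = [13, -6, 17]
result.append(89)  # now [13, -6, 17, 89]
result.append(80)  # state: [13, -6, 17, 89, 80]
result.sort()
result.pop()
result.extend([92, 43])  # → [-6, 13, 17, 80, 92, 43]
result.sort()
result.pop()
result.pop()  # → 80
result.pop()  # 43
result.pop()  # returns 17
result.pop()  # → 13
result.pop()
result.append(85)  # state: [85]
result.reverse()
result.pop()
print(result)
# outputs []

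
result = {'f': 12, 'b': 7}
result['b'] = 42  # {'f': 12, 'b': 42}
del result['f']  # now {'b': 42}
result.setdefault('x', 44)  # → 44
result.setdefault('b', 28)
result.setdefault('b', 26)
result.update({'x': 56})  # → {'b': 42, 'x': 56}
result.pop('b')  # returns 42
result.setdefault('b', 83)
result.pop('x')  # 56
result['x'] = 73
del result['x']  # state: {'b': 83}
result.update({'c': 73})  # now {'b': 83, 'c': 73}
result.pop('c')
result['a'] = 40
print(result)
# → {'b': 83, 'a': 40}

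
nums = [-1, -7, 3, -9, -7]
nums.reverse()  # [-7, -9, 3, -7, -1]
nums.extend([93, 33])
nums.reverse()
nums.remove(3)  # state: [33, 93, -1, -7, -9, -7]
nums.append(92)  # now [33, 93, -1, -7, -9, -7, 92]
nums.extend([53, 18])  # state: [33, 93, -1, -7, -9, -7, 92, 53, 18]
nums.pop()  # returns 18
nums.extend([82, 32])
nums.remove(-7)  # [33, 93, -1, -9, -7, 92, 53, 82, 32]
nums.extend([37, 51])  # [33, 93, -1, -9, -7, 92, 53, 82, 32, 37, 51]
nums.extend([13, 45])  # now [33, 93, -1, -9, -7, 92, 53, 82, 32, 37, 51, 13, 45]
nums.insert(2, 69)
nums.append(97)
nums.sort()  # [-9, -7, -1, 13, 32, 33, 37, 45, 51, 53, 69, 82, 92, 93, 97]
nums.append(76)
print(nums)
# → [-9, -7, -1, 13, 32, 33, 37, 45, 51, 53, 69, 82, 92, 93, 97, 76]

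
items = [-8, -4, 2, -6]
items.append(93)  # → [-8, -4, 2, -6, 93]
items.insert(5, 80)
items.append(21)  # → [-8, -4, 2, -6, 93, 80, 21]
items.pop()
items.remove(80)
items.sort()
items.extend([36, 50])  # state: [-8, -6, -4, 2, 93, 36, 50]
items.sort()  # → [-8, -6, -4, 2, 36, 50, 93]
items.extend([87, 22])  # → [-8, -6, -4, 2, 36, 50, 93, 87, 22]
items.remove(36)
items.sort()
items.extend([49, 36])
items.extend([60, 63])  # [-8, -6, -4, 2, 22, 50, 87, 93, 49, 36, 60, 63]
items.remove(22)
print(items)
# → [-8, -6, -4, 2, 50, 87, 93, 49, 36, 60, 63]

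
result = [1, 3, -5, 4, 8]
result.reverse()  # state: [8, 4, -5, 3, 1]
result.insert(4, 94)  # [8, 4, -5, 3, 94, 1]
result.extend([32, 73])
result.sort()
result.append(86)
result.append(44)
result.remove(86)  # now [-5, 1, 3, 4, 8, 32, 73, 94, 44]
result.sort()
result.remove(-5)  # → [1, 3, 4, 8, 32, 44, 73, 94]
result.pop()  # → 94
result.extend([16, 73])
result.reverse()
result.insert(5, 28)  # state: [73, 16, 73, 44, 32, 28, 8, 4, 3, 1]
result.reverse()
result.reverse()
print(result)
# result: [73, 16, 73, 44, 32, 28, 8, 4, 3, 1]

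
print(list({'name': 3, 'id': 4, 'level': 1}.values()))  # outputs [3, 4, 1]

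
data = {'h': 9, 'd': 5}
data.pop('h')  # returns 9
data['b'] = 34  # {'d': 5, 'b': 34}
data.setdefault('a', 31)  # 31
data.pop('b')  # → 34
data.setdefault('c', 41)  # 41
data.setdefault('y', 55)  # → 55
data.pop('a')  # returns 31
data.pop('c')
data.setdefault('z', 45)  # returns 45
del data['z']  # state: {'d': 5, 'y': 55}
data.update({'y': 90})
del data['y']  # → {'d': 5}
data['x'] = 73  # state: {'d': 5, 'x': 73}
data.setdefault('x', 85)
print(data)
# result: {'d': 5, 'x': 73}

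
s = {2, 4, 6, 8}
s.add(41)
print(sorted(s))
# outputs [2, 4, 6, 8, 41]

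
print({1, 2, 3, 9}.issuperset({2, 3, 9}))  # True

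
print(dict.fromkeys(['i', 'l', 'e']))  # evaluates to {'i': None, 'l': None, 'e': None}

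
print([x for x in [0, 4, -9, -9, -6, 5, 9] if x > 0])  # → [4, 5, 9]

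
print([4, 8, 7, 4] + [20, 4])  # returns [4, 8, 7, 4, 20, 4]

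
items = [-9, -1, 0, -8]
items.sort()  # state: [-9, -8, -1, 0]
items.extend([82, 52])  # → [-9, -8, -1, 0, 82, 52]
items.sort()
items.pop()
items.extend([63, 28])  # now [-9, -8, -1, 0, 52, 63, 28]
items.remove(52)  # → [-9, -8, -1, 0, 63, 28]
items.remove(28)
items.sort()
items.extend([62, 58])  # [-9, -8, -1, 0, 63, 62, 58]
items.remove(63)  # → [-9, -8, -1, 0, 62, 58]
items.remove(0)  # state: [-9, -8, -1, 62, 58]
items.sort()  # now [-9, -8, -1, 58, 62]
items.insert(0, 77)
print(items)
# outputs [77, -9, -8, -1, 58, 62]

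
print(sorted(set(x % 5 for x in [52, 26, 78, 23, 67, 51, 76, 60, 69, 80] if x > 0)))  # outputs [0, 1, 2, 3, 4]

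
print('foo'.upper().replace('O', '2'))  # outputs F22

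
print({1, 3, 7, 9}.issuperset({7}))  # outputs True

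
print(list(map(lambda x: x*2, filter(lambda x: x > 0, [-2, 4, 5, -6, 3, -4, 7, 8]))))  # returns [8, 10, 6, 14, 16]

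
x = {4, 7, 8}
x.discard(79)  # {4, 7, 8}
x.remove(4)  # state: {7, 8}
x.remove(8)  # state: {7}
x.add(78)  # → {7, 78}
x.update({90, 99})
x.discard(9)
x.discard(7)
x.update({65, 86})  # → {65, 78, 86, 90, 99}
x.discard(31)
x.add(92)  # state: {65, 78, 86, 90, 92, 99}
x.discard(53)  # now {65, 78, 86, 90, 92, 99}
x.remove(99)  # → {65, 78, 86, 90, 92}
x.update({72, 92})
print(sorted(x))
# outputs [65, 72, 78, 86, 90, 92]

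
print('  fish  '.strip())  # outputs fish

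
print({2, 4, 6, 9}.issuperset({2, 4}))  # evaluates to True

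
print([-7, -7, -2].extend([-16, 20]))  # None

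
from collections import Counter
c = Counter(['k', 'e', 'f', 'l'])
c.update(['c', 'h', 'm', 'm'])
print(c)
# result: Counter({'m': 2, 'k': 1, 'e': 1, 'f': 1, 'l': 1, 'c': 1, 'h': 1})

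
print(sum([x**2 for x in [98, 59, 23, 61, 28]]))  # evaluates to 18119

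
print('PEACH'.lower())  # peach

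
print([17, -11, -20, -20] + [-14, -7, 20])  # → [17, -11, -20, -20, -14, -7, 20]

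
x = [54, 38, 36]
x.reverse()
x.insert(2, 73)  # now [36, 38, 73, 54]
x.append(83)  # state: [36, 38, 73, 54, 83]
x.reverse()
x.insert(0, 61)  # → [61, 83, 54, 73, 38, 36]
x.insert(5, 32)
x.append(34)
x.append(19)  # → [61, 83, 54, 73, 38, 32, 36, 34, 19]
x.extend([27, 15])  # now [61, 83, 54, 73, 38, 32, 36, 34, 19, 27, 15]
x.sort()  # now [15, 19, 27, 32, 34, 36, 38, 54, 61, 73, 83]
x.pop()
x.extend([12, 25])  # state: [15, 19, 27, 32, 34, 36, 38, 54, 61, 73, 12, 25]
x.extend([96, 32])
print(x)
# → [15, 19, 27, 32, 34, 36, 38, 54, 61, 73, 12, 25, 96, 32]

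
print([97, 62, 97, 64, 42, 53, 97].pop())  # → 97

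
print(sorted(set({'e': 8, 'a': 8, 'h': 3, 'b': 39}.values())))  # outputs [3, 8, 39]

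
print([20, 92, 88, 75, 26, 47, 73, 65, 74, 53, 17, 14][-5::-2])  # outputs [65, 47, 75, 92]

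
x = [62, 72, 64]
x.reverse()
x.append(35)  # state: [64, 72, 62, 35]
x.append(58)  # [64, 72, 62, 35, 58]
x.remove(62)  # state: [64, 72, 35, 58]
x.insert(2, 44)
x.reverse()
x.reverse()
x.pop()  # 58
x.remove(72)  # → [64, 44, 35]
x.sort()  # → [35, 44, 64]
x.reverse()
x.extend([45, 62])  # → [64, 44, 35, 45, 62]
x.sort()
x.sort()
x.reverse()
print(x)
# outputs [64, 62, 45, 44, 35]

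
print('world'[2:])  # rld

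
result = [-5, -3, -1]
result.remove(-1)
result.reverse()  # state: [-3, -5]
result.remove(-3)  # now [-5]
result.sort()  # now [-5]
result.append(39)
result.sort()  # [-5, 39]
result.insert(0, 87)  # [87, -5, 39]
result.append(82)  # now [87, -5, 39, 82]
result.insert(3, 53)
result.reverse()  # [82, 53, 39, -5, 87]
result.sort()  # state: [-5, 39, 53, 82, 87]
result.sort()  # [-5, 39, 53, 82, 87]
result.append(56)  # [-5, 39, 53, 82, 87, 56]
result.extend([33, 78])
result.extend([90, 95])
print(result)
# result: [-5, 39, 53, 82, 87, 56, 33, 78, 90, 95]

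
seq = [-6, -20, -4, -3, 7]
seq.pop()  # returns 7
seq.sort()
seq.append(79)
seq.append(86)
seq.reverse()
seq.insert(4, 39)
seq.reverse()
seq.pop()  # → 86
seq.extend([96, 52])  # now [-20, -6, 39, -4, -3, 79, 96, 52]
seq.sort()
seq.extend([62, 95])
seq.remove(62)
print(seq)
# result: [-20, -6, -4, -3, 39, 52, 79, 96, 95]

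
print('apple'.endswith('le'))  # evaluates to True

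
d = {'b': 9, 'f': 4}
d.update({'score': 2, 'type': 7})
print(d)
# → {'b': 9, 'f': 4, 'score': 2, 'type': 7}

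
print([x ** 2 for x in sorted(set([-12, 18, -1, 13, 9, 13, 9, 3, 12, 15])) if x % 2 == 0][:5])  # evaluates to [144, 144, 324]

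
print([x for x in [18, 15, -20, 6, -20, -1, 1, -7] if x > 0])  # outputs [18, 15, 6, 1]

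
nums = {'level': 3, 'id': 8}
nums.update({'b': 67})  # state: {'level': 3, 'id': 8, 'b': 67}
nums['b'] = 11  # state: {'level': 3, 'id': 8, 'b': 11}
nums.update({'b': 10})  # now {'level': 3, 'id': 8, 'b': 10}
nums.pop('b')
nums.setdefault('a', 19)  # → 19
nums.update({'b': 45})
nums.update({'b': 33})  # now {'level': 3, 'id': 8, 'a': 19, 'b': 33}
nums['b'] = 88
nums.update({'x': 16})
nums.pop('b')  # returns 88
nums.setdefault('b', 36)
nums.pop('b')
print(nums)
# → {'level': 3, 'id': 8, 'a': 19, 'x': 16}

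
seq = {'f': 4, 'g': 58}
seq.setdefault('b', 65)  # 65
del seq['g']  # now {'f': 4, 'b': 65}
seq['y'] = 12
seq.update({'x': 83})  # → {'f': 4, 'b': 65, 'y': 12, 'x': 83}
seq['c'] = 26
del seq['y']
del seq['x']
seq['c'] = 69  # {'f': 4, 'b': 65, 'c': 69}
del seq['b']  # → {'f': 4, 'c': 69}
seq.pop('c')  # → 69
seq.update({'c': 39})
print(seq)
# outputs {'f': 4, 'c': 39}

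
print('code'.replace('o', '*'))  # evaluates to c*de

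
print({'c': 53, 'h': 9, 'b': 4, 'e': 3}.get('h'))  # 9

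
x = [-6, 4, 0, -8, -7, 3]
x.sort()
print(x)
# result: [-8, -7, -6, 0, 3, 4]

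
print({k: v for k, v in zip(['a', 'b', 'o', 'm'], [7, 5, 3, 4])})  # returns {'a': 7, 'b': 5, 'o': 3, 'm': 4}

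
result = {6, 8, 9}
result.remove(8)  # {6, 9}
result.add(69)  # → {6, 9, 69}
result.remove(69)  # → {6, 9}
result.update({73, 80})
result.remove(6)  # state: {9, 73, 80}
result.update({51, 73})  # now {9, 51, 73, 80}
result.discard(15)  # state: {9, 51, 73, 80}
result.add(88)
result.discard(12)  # {9, 51, 73, 80, 88}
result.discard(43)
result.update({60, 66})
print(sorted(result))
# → [9, 51, 60, 66, 73, 80, 88]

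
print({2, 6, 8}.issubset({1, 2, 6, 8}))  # True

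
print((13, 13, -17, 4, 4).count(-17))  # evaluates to 1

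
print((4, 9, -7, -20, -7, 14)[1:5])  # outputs (9, -7, -20, -7)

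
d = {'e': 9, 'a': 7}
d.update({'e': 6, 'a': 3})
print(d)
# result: {'e': 6, 'a': 3}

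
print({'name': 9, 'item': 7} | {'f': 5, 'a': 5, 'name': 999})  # {'name': 999, 'item': 7, 'f': 5, 'a': 5}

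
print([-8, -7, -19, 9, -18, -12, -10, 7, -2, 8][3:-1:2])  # [9, -12, 7]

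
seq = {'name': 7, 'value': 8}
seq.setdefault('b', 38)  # 38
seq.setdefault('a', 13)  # 13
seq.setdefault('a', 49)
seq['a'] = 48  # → {'name': 7, 'value': 8, 'b': 38, 'a': 48}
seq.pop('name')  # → 7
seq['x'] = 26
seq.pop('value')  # 8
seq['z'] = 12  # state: {'b': 38, 'a': 48, 'x': 26, 'z': 12}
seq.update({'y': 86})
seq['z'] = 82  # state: {'b': 38, 'a': 48, 'x': 26, 'z': 82, 'y': 86}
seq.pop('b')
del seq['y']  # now {'a': 48, 'x': 26, 'z': 82}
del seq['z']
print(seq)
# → {'a': 48, 'x': 26}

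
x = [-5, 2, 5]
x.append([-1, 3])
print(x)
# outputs [-5, 2, 5, [-1, 3]]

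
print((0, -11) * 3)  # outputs (0, -11, 0, -11, 0, -11)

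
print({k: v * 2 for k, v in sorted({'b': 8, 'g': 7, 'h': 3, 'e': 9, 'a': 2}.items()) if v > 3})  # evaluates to {'b': 16, 'e': 18, 'g': 14}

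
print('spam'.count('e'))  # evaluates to 0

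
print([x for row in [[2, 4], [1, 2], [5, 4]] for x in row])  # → [2, 4, 1, 2, 5, 4]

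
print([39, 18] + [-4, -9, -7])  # [39, 18, -4, -9, -7]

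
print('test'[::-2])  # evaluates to te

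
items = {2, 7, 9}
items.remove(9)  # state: {2, 7}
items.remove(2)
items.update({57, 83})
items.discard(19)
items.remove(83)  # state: {7, 57}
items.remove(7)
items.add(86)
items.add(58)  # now {57, 58, 86}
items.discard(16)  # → {57, 58, 86}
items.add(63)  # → {57, 58, 63, 86}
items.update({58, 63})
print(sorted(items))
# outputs [57, 58, 63, 86]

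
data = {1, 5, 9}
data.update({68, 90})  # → {1, 5, 9, 68, 90}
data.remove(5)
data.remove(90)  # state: {1, 9, 68}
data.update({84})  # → {1, 9, 68, 84}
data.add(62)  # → {1, 9, 62, 68, 84}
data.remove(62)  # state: {1, 9, 68, 84}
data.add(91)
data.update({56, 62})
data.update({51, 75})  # {1, 9, 51, 56, 62, 68, 75, 84, 91}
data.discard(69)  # {1, 9, 51, 56, 62, 68, 75, 84, 91}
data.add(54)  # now {1, 9, 51, 54, 56, 62, 68, 75, 84, 91}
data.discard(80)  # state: {1, 9, 51, 54, 56, 62, 68, 75, 84, 91}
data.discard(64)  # {1, 9, 51, 54, 56, 62, 68, 75, 84, 91}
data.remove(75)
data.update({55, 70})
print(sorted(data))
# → [1, 9, 51, 54, 55, 56, 62, 68, 70, 84, 91]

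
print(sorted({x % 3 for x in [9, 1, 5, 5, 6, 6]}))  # [0, 1, 2]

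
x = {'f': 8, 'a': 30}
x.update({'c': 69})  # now {'f': 8, 'a': 30, 'c': 69}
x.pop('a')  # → 30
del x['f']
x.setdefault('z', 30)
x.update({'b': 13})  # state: {'c': 69, 'z': 30, 'b': 13}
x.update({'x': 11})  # {'c': 69, 'z': 30, 'b': 13, 'x': 11}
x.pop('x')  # 11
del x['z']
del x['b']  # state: {'c': 69}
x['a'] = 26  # {'c': 69, 'a': 26}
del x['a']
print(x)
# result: {'c': 69}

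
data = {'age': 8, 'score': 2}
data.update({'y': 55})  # {'age': 8, 'score': 2, 'y': 55}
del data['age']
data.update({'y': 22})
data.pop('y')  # 22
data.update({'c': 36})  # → {'score': 2, 'c': 36}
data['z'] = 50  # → {'score': 2, 'c': 36, 'z': 50}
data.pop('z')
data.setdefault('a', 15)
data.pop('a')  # 15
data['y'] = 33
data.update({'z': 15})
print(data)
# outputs {'score': 2, 'c': 36, 'y': 33, 'z': 15}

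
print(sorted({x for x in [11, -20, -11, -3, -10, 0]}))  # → [-20, -11, -10, -3, 0, 11]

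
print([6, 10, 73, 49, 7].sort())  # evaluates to None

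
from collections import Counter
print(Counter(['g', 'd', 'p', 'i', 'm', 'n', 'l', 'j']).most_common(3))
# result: [('g', 1), ('d', 1), ('p', 1)]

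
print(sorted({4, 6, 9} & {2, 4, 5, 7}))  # [4]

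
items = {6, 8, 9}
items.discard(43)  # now {6, 8, 9}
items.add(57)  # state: {6, 8, 9, 57}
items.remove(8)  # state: {6, 9, 57}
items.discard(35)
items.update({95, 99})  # {6, 9, 57, 95, 99}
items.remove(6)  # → {9, 57, 95, 99}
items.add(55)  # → {9, 55, 57, 95, 99}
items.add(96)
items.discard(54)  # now {9, 55, 57, 95, 96, 99}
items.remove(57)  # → {9, 55, 95, 96, 99}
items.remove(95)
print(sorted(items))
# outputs [9, 55, 96, 99]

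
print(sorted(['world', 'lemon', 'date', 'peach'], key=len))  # ['date', 'world', 'lemon', 'peach']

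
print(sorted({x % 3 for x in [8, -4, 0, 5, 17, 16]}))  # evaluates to [0, 1, 2]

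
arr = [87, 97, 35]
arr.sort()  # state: [35, 87, 97]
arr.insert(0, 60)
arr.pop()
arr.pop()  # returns 87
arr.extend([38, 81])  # [60, 35, 38, 81]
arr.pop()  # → 81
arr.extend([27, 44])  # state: [60, 35, 38, 27, 44]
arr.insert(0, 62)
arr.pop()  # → 44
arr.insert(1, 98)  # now [62, 98, 60, 35, 38, 27]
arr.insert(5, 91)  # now [62, 98, 60, 35, 38, 91, 27]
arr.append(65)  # [62, 98, 60, 35, 38, 91, 27, 65]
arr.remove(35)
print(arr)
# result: [62, 98, 60, 38, 91, 27, 65]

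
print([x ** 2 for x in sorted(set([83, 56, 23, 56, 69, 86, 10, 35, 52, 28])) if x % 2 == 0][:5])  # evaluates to [100, 784, 2704, 3136, 7396]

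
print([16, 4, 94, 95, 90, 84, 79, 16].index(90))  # 4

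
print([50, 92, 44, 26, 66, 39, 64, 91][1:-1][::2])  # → [92, 26, 39]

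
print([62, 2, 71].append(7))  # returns None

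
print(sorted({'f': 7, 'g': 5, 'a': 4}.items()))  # [('a', 4), ('f', 7), ('g', 5)]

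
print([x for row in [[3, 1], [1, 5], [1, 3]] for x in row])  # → [3, 1, 1, 5, 1, 3]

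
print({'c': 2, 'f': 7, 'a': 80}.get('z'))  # None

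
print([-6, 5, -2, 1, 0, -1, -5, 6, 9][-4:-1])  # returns [-1, -5, 6]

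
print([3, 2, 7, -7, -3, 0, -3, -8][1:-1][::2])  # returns [2, -7, 0]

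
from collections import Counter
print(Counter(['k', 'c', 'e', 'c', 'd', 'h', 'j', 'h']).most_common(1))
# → [('c', 2)]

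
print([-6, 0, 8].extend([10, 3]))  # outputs None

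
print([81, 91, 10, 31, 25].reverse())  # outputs None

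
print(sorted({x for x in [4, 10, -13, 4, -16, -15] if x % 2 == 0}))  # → [-16, 4, 10]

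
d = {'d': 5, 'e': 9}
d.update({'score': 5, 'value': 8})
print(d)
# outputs {'d': 5, 'e': 9, 'score': 5, 'value': 8}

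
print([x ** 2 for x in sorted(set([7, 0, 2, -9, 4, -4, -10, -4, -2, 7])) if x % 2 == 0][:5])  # [100, 16, 4, 0, 4]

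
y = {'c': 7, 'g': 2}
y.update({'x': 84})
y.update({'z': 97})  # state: {'c': 7, 'g': 2, 'x': 84, 'z': 97}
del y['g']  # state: {'c': 7, 'x': 84, 'z': 97}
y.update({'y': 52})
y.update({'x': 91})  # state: {'c': 7, 'x': 91, 'z': 97, 'y': 52}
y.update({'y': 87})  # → {'c': 7, 'x': 91, 'z': 97, 'y': 87}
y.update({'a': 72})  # {'c': 7, 'x': 91, 'z': 97, 'y': 87, 'a': 72}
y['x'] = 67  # {'c': 7, 'x': 67, 'z': 97, 'y': 87, 'a': 72}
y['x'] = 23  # {'c': 7, 'x': 23, 'z': 97, 'y': 87, 'a': 72}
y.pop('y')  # 87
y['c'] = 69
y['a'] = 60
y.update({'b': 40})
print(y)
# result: {'c': 69, 'x': 23, 'z': 97, 'a': 60, 'b': 40}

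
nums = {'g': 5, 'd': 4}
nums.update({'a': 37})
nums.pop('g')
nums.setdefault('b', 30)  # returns 30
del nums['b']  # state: {'d': 4, 'a': 37}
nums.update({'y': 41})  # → {'d': 4, 'a': 37, 'y': 41}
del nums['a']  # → {'d': 4, 'y': 41}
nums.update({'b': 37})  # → {'d': 4, 'y': 41, 'b': 37}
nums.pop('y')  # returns 41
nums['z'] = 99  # {'d': 4, 'b': 37, 'z': 99}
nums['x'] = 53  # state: {'d': 4, 'b': 37, 'z': 99, 'x': 53}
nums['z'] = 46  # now {'d': 4, 'b': 37, 'z': 46, 'x': 53}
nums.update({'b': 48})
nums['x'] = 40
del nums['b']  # {'d': 4, 'z': 46, 'x': 40}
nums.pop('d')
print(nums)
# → {'z': 46, 'x': 40}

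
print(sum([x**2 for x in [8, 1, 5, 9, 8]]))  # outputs 235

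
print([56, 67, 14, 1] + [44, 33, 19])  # [56, 67, 14, 1, 44, 33, 19]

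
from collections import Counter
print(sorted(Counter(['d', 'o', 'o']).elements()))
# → ['d', 'o', 'o']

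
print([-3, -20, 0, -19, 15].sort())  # None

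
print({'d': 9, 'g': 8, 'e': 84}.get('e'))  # 84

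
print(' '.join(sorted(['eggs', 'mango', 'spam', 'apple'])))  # apple eggs mango spam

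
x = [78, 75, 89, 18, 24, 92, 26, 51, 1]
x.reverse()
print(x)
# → [1, 51, 26, 92, 24, 18, 89, 75, 78]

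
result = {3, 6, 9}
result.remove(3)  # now {6, 9}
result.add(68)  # {6, 9, 68}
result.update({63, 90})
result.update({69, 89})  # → {6, 9, 63, 68, 69, 89, 90}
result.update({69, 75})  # {6, 9, 63, 68, 69, 75, 89, 90}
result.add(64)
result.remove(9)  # {6, 63, 64, 68, 69, 75, 89, 90}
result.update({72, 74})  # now {6, 63, 64, 68, 69, 72, 74, 75, 89, 90}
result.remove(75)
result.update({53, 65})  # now {6, 53, 63, 64, 65, 68, 69, 72, 74, 89, 90}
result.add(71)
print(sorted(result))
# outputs [6, 53, 63, 64, 65, 68, 69, 71, 72, 74, 89, 90]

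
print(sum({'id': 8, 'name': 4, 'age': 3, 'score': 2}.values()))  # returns 17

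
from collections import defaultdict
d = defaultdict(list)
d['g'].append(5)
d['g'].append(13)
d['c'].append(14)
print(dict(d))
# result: {'g': [5, 13], 'c': [14]}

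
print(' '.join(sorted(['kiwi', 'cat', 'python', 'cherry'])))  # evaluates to cat cherry kiwi python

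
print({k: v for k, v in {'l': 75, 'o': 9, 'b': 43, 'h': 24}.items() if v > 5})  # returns {'l': 75, 'o': 9, 'b': 43, 'h': 24}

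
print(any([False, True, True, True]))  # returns True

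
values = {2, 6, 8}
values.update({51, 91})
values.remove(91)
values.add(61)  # {2, 6, 8, 51, 61}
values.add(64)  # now {2, 6, 8, 51, 61, 64}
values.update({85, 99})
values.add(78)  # {2, 6, 8, 51, 61, 64, 78, 85, 99}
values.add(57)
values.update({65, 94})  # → {2, 6, 8, 51, 57, 61, 64, 65, 78, 85, 94, 99}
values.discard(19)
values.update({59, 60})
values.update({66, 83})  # {2, 6, 8, 51, 57, 59, 60, 61, 64, 65, 66, 78, 83, 85, 94, 99}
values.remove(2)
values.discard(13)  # {6, 8, 51, 57, 59, 60, 61, 64, 65, 66, 78, 83, 85, 94, 99}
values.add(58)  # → {6, 8, 51, 57, 58, 59, 60, 61, 64, 65, 66, 78, 83, 85, 94, 99}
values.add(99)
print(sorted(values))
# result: [6, 8, 51, 57, 58, 59, 60, 61, 64, 65, 66, 78, 83, 85, 94, 99]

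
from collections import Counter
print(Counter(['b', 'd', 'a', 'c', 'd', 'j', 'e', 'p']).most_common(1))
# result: [('d', 2)]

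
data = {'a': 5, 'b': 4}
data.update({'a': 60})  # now {'a': 60, 'b': 4}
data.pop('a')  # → 60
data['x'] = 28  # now {'b': 4, 'x': 28}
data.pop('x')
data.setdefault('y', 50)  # 50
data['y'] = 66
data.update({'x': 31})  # {'b': 4, 'y': 66, 'x': 31}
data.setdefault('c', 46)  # 46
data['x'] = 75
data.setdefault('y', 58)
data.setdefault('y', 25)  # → 66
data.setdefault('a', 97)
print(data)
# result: {'b': 4, 'y': 66, 'x': 75, 'c': 46, 'a': 97}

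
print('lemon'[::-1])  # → nomel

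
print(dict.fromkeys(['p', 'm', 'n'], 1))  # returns {'p': 1, 'm': 1, 'n': 1}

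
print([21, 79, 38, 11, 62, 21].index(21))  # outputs 0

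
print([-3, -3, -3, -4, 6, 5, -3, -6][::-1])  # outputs [-6, -3, 5, 6, -4, -3, -3, -3]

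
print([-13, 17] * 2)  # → [-13, 17, -13, 17]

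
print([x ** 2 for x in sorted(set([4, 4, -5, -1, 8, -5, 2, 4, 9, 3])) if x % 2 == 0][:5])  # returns [4, 16, 64]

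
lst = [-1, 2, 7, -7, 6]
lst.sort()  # [-7, -1, 2, 6, 7]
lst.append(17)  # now [-7, -1, 2, 6, 7, 17]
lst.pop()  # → 17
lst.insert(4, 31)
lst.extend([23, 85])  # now [-7, -1, 2, 6, 31, 7, 23, 85]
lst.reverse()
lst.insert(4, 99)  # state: [85, 23, 7, 31, 99, 6, 2, -1, -7]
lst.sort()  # [-7, -1, 2, 6, 7, 23, 31, 85, 99]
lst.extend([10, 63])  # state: [-7, -1, 2, 6, 7, 23, 31, 85, 99, 10, 63]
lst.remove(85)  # [-7, -1, 2, 6, 7, 23, 31, 99, 10, 63]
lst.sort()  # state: [-7, -1, 2, 6, 7, 10, 23, 31, 63, 99]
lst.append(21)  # [-7, -1, 2, 6, 7, 10, 23, 31, 63, 99, 21]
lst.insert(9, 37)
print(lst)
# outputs [-7, -1, 2, 6, 7, 10, 23, 31, 63, 37, 99, 21]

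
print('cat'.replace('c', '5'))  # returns 5at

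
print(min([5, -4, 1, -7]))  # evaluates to -7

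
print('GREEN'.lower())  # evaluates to green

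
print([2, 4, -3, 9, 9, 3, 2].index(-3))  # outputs 2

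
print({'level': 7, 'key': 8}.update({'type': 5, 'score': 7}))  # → None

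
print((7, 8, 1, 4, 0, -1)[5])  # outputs -1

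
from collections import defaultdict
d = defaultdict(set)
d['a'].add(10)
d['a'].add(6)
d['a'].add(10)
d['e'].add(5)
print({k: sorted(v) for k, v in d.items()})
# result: {'a': [6, 10], 'e': [5]}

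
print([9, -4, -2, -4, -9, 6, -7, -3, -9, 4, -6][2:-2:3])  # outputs [-2, 6, -9]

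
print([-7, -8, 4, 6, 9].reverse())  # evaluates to None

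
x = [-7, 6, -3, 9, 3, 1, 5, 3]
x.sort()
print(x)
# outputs [-7, -3, 1, 3, 3, 5, 6, 9]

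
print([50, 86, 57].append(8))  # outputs None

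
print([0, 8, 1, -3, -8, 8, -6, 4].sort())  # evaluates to None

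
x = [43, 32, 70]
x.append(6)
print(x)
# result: [43, 32, 70, 6]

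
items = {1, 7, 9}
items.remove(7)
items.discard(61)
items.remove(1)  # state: {9}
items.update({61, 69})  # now {9, 61, 69}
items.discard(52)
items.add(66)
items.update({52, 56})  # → {9, 52, 56, 61, 66, 69}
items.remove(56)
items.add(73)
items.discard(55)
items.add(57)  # {9, 52, 57, 61, 66, 69, 73}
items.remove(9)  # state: {52, 57, 61, 66, 69, 73}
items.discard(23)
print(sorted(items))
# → [52, 57, 61, 66, 69, 73]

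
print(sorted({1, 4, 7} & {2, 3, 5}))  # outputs []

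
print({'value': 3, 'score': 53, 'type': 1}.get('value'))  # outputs 3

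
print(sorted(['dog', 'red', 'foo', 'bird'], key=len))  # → ['dog', 'red', 'foo', 'bird']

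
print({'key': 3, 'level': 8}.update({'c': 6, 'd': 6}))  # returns None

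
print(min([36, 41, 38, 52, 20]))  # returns 20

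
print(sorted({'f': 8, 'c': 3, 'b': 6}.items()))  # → [('b', 6), ('c', 3), ('f', 8)]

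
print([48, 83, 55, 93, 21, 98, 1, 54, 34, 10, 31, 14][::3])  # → [48, 93, 1, 10]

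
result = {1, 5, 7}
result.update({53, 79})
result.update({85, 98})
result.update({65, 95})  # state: {1, 5, 7, 53, 65, 79, 85, 95, 98}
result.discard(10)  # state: {1, 5, 7, 53, 65, 79, 85, 95, 98}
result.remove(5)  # {1, 7, 53, 65, 79, 85, 95, 98}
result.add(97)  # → {1, 7, 53, 65, 79, 85, 95, 97, 98}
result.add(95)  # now {1, 7, 53, 65, 79, 85, 95, 97, 98}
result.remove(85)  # {1, 7, 53, 65, 79, 95, 97, 98}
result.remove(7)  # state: {1, 53, 65, 79, 95, 97, 98}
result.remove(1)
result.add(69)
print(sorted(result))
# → [53, 65, 69, 79, 95, 97, 98]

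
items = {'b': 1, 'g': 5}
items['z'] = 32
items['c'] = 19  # {'b': 1, 'g': 5, 'z': 32, 'c': 19}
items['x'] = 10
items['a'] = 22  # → {'b': 1, 'g': 5, 'z': 32, 'c': 19, 'x': 10, 'a': 22}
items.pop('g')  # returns 5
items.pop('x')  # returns 10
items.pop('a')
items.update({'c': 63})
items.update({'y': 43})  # {'b': 1, 'z': 32, 'c': 63, 'y': 43}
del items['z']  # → {'b': 1, 'c': 63, 'y': 43}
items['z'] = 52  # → {'b': 1, 'c': 63, 'y': 43, 'z': 52}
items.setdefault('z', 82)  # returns 52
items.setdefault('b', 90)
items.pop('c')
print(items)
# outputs {'b': 1, 'y': 43, 'z': 52}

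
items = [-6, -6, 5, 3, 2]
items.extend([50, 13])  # [-6, -6, 5, 3, 2, 50, 13]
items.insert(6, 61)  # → [-6, -6, 5, 3, 2, 50, 61, 13]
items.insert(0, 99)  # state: [99, -6, -6, 5, 3, 2, 50, 61, 13]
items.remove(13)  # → [99, -6, -6, 5, 3, 2, 50, 61]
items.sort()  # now [-6, -6, 2, 3, 5, 50, 61, 99]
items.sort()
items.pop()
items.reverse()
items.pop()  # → -6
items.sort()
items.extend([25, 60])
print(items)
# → [-6, 2, 3, 5, 50, 61, 25, 60]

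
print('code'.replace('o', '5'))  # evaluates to c5de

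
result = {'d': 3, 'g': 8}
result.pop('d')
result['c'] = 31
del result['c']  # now {'g': 8}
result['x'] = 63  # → {'g': 8, 'x': 63}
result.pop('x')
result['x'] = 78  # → {'g': 8, 'x': 78}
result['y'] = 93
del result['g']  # {'x': 78, 'y': 93}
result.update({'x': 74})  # {'x': 74, 'y': 93}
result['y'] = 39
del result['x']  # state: {'y': 39}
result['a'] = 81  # {'y': 39, 'a': 81}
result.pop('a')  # 81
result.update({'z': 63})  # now {'y': 39, 'z': 63}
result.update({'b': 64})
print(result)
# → {'y': 39, 'z': 63, 'b': 64}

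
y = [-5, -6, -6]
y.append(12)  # [-5, -6, -6, 12]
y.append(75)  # [-5, -6, -6, 12, 75]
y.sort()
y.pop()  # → 75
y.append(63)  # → [-6, -6, -5, 12, 63]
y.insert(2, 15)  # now [-6, -6, 15, -5, 12, 63]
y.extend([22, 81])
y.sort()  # [-6, -6, -5, 12, 15, 22, 63, 81]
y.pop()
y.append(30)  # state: [-6, -6, -5, 12, 15, 22, 63, 30]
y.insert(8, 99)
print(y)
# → [-6, -6, -5, 12, 15, 22, 63, 30, 99]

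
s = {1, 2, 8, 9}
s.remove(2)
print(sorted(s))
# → [1, 8, 9]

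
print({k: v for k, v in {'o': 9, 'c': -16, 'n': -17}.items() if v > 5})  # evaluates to {'o': 9}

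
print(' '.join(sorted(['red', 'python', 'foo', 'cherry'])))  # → cherry foo python red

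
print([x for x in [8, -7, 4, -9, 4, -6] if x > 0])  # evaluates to [8, 4, 4]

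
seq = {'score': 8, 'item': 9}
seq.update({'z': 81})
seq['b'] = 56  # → {'score': 8, 'item': 9, 'z': 81, 'b': 56}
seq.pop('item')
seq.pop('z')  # 81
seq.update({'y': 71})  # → {'score': 8, 'b': 56, 'y': 71}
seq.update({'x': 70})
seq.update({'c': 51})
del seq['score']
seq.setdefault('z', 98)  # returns 98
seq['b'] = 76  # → {'b': 76, 'y': 71, 'x': 70, 'c': 51, 'z': 98}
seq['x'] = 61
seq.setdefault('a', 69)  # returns 69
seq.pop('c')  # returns 51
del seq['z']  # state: {'b': 76, 'y': 71, 'x': 61, 'a': 69}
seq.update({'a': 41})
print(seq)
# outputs {'b': 76, 'y': 71, 'x': 61, 'a': 41}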